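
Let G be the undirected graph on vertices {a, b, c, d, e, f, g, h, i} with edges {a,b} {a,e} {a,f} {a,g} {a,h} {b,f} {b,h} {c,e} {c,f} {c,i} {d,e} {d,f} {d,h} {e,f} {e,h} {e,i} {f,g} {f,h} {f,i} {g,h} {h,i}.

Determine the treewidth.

3

A width-3 tree decomposition is:
Bags: B1 = {a, b, f, h}  B2 = {a, e, f, h}  B3 = {d, e, f, h}  B4 = {a, f, g, h}  B5 = {e, f, h, i}  B6 = {c, e, f, i}
Tree: B1–B2, B2–B3, B1–B4, B3–B5, B5–B6
Every bag has size at most 4, so the width is 4 − 1 = 3 and tw(G) ≤ 3. For the lower bound, the 4 vertices {d, e, f, h} are pairwise adjacent, and any tree decomposition puts a clique entirely inside one bag — forcing width ≥ 3. Therefore the treewidth is 3.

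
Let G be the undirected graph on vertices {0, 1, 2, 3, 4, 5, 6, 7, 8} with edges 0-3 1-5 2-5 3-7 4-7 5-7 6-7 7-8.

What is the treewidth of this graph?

1

A width-1 tree decomposition is:
Bags: B1 = {0, 3}  B2 = {3, 7}  B3 = {4, 7}  B4 = {7, 8}  B5 = {5, 7}  B6 = {6, 7}  B7 = {1, 5}  B8 = {2, 5}
Tree: B1–B2, B2–B3, B3–B4, B3–B5, B4–B6, B5–B7, B7–B8
Each bag holds 2 vertices, so the decomposition has width 1, which upper-bounds the treewidth. Any graph with an edge has treewidth ≥ 1, and G has the edge 0–3. Combining the bounds, tw(G) = 1.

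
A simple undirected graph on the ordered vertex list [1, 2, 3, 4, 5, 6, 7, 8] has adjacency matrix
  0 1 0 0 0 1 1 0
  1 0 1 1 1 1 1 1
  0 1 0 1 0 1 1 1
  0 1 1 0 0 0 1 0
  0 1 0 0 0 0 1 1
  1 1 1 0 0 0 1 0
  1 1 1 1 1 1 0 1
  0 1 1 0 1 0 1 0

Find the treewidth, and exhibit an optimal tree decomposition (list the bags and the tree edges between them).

Treewidth 3.
Bags: B1 = {2, 3, 7, 8}  B2 = {2, 5, 7, 8}  B3 = {2, 3, 6, 7}  B4 = {1, 2, 6, 7}  B5 = {2, 3, 4, 7}
Tree: B1–B2, B1–B3, B3–B4, B1–B5

The largest bag has 4 vertices, giving width 3; this decomposition certifies tw(G) ≤ 3. On the other hand G contains the 4-clique {1, 2, 6, 7}. A clique must lie in a single bag of any decomposition, so no decomposition can have width below 3. The upper and lower bounds meet at 3, so that is the treewidth.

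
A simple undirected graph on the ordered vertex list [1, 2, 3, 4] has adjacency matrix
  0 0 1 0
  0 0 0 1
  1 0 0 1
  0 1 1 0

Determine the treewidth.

A width-1 tree decomposition is:
Bags: B1 = {2, 4}  B2 = {3, 4}  B3 = {1, 3}
Tree: B1–B2, B2–B3
Every bag has size at most 2, so the width is 2 − 1 = 1 and tw(G) ≤ 1. G has an edge, so its treewidth is at least 1. The upper and lower bounds meet at 1, so that is the treewidth.

1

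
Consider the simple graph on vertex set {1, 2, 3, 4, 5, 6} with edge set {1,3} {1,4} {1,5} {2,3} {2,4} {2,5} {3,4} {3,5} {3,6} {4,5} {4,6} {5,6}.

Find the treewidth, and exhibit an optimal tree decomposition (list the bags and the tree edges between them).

Treewidth 3.
One optimal decomposition is:
Bags: B1 = {2, 3, 4, 5}  B2 = {1, 3, 4, 5}  B3 = {3, 4, 5, 6}
Tree: B1–B2, B2–B3

Each bag holds 4 vertices, so the decomposition has width 3, which upper-bounds the treewidth. On the other hand G contains the 4-clique {1, 3, 4, 5}. A clique must lie in a single bag of any decomposition, so no decomposition can have width below 3. Hence tw(G) = 3 exactly.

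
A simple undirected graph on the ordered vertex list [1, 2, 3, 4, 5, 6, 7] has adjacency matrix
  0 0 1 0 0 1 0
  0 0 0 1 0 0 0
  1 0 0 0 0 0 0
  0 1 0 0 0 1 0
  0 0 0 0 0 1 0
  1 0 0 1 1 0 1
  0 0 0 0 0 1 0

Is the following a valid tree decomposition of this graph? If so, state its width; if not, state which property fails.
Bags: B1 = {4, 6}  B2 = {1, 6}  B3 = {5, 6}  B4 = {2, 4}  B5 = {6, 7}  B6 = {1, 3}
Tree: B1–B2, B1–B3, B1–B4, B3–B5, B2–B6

Yes; width 1.

Vertex coverage: the bags together contain {1, 2, 3, 4, 5, 6, 7}, the full vertex set. Edge coverage: each edge of G has both endpoints in at least one bag. Running intersection: for every vertex, the bags containing it form a connected subtree. All three properties hold, so this is a valid tree decomposition of width max|bag| − 1 = 1, and hence tw(G) ≤ 1.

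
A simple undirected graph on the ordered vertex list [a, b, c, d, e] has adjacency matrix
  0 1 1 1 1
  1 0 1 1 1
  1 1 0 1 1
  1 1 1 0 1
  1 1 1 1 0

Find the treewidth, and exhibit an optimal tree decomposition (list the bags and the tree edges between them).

With just one bag of size 5, the width is 5 − 1 = 4, so tw(G) ≤ 4. For the lower bound, the 5 vertices {a, b, c, d, e} are pairwise adjacent, and any tree decomposition puts a clique entirely inside one bag — forcing width ≥ 4. Combining the bounds, tw(G) = 4.

Treewidth 4.
One such decomposition:
Bags: B1 = {a, b, c, d, e}
Tree: (single bag)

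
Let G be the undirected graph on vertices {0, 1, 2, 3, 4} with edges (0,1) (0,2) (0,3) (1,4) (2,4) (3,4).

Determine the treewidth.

2

A width-2 tree decomposition is:
Bags: B1 = {0, 1, 4}  B2 = {0, 3, 4}  B3 = {0, 2, 4}
Tree: B1–B2, B2–B3
The largest bag has 3 vertices, giving width 2; this decomposition certifies tw(G) ≤ 2. Since 4–1–0–3–4 is a cycle in G, G is not acyclic. Forests are exactly the graphs of treewidth ≤ 1, so tw(G) ≥ 2. The upper and lower bounds meet at 2, so that is the treewidth.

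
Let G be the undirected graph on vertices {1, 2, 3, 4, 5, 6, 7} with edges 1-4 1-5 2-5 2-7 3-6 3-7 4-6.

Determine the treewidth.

A width-2 tree decomposition is:
Bags: B1 = {1, 2, 5}  B2 = {1, 2, 4}  B3 = {2, 4, 6}  B4 = {2, 3, 6}  B5 = {2, 3, 7}
Tree: B1–B2, B2–B3, B3–B4, B4–B5
The largest bag has 3 vertices, giving width 2; this decomposition certifies tw(G) ≤ 2. Since 2–5–1–4–6–3–7–2 is a cycle in G, G is not acyclic. Forests are exactly the graphs of treewidth ≤ 1, so tw(G) ≥ 2. Hence tw(G) = 2 exactly.

2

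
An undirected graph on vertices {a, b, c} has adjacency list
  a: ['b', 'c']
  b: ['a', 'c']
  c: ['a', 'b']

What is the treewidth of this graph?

2

A width-2 tree decomposition is:
Bags: B1 = {a, b, c}
Tree: (single bag)
A single bag containing all 3 vertices is trivially a valid decomposition of width 2. Conversely, {a, b, c} is a clique of size 3, and the vertices of any clique must share a bag in every tree decomposition; so some bag has ≥ 3 vertices and tw(G) ≥ 2. The upper and lower bounds meet at 2, so that is the treewidth.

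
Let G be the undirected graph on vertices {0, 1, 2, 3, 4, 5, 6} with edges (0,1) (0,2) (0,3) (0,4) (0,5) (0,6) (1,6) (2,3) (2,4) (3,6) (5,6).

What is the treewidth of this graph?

A width-2 tree decomposition is:
Bags: B1 = {0, 2, 3}  B2 = {0, 3, 6}  B3 = {0, 5, 6}  B4 = {0, 1, 6}  B5 = {0, 2, 4}
Tree: B1–B2, B2–B3, B2–B4, B1–B5
The largest bag has 3 vertices, giving width 2; this decomposition certifies tw(G) ≤ 2. Conversely, {0, 2, 3} is a clique of size 3, and the vertices of any clique must share a bag in every tree decomposition; so some bag has ≥ 3 vertices and tw(G) ≥ 2. The upper and lower bounds meet at 2, so that is the treewidth.

2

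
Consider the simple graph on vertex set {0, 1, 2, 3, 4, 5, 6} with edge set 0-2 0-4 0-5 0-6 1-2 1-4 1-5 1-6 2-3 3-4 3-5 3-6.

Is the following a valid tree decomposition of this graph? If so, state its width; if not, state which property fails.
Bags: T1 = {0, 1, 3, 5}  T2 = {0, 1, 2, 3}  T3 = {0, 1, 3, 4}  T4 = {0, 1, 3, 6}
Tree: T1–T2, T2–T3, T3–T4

Every vertex of G appears in some bag (union = {0, 1, 2, 3, 4, 5, 6}); every edge is covered by a bag; and for each vertex v the set of bags containing v is connected in the bag tree. The decomposition is therefore valid. The largest bag has 4 vertices, so the width is 3.

Yes; width 3.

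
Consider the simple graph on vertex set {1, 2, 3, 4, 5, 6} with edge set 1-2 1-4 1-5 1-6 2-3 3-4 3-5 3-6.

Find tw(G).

A width-2 tree decomposition is:
Bags: B1 = {1, 3, 6}  B2 = {1, 2, 3}  B3 = {1, 3, 5}  B4 = {1, 3, 4}
Tree: B1–B2, B2–B3, B3–B4
The largest bag has 3 vertices, giving width 2; this decomposition certifies tw(G) ≤ 2. The edges 1–6–3–2–1 form a cycle, so G is not a tree and its treewidth is at least 2. The upper and lower bounds meet at 2, so that is the treewidth.

2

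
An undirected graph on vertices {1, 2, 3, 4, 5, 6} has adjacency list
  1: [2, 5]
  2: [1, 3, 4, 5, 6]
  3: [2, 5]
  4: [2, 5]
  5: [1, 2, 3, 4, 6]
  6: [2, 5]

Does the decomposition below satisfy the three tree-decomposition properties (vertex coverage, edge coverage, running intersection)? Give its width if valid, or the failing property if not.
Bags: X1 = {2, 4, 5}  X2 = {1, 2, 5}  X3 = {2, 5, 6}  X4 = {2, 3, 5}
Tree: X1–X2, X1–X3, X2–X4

Checking the three conditions: (i) the bags cover all of {1, 2, 3, 4, 5, 6}; (ii) for each edge, some bag contains both endpoints; (iii) the bags containing any fixed vertex form a subtree. All hold, so the decomposition is valid with width 3 − 1 = 2.

Yes; width 2.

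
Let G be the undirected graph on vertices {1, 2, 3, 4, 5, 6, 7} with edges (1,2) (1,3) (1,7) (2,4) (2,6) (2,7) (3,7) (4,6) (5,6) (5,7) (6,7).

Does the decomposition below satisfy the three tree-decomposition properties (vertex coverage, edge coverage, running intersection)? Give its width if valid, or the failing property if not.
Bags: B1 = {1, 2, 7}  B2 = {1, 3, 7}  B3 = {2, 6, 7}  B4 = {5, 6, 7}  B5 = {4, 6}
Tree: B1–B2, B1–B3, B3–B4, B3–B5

No — edge (2,4) lies in no bag.

A tree decomposition must satisfy three properties: every vertex lies in some bag; for every edge, both endpoints lie together in some bag; and for every vertex, the bags containing it form a connected subtree. Here edge (2,4) lies in no bag, so the decomposition is invalid.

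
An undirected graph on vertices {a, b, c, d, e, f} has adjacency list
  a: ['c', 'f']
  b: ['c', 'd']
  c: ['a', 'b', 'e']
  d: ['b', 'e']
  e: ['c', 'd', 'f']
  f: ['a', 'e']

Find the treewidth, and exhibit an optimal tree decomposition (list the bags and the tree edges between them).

Treewidth 2.
One optimal decomposition is:
Bags: B1 = {b, c, d}  B2 = {c, d, e}  B3 = {a, c, e}  B4 = {a, e, f}
Tree: B1–B2, B2–B3, B3–B4

Every bag has size at most 3, so the width is 3 − 1 = 2 and tw(G) ≤ 2. For the lower bound, G contains the cycle b–d–e–c–b, so G is not a forest; only forests have treewidth ≤ 1, hence tw(G) ≥ 2. The upper and lower bounds meet at 2, so that is the treewidth.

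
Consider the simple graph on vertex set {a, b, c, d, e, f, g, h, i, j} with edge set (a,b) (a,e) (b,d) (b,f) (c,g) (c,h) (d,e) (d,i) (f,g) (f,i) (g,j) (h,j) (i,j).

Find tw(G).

A width-2 tree decomposition is:
Bags: B1 = {c, h, j}  B2 = {c, g, j}  B3 = {g, i, j}  B4 = {f, g, i}  B5 = {d, f, i}  B6 = {b, d, f}  B7 = {b, d, e}  B8 = {a, b, e}
Tree: B1–B2, B2–B3, B3–B4, B4–B5, B5–B6, B6–B7, B7–B8
The largest bag has 3 vertices, giving width 2; this decomposition certifies tw(G) ≤ 2. Since h–c–g–j–h is a cycle in G, G is not acyclic. Forests are exactly the graphs of treewidth ≤ 1, so tw(G) ≥ 2. Combining the bounds, tw(G) = 2.

2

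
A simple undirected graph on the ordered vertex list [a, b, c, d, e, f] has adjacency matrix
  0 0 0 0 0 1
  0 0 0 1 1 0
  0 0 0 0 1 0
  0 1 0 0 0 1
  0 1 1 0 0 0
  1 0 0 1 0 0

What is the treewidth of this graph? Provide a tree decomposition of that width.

Each bag holds 2 vertices, so the decomposition has width 1, which upper-bounds the treewidth. Any graph with an edge has treewidth ≥ 1, and G has the edge a–f. Hence tw(G) = 1 exactly.

Treewidth 1.
Bags: B1 = {a, f}  B2 = {d, f}  B3 = {b, d}  B4 = {b, e}  B5 = {c, e}
Tree: B1–B2, B2–B3, B3–B4, B4–B5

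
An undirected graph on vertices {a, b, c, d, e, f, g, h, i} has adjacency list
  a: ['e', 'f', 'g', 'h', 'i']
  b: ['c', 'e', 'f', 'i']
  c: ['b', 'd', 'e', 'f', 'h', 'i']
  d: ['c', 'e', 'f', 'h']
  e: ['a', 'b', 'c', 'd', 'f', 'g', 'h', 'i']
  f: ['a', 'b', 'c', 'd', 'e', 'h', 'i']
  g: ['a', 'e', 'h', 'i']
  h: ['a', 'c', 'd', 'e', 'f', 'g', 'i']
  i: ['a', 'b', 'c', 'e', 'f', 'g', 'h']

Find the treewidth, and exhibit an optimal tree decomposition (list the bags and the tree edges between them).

Treewidth 4.
One such decomposition:
Bags: B1 = {a, e, f, h, i}  B2 = {a, e, g, h, i}  B3 = {c, e, f, h, i}  B4 = {c, d, e, f, h}  B5 = {b, c, e, f, i}
Tree: B1–B2, B1–B3, B3–B4, B3–B5

Every bag has size at most 5, so the width is 5 − 1 = 4 and tw(G) ≤ 4. On the other hand G contains the 5-clique {a, e, g, h, i}. A clique must lie in a single bag of any decomposition, so no decomposition can have width below 4. Combining the bounds, tw(G) = 4.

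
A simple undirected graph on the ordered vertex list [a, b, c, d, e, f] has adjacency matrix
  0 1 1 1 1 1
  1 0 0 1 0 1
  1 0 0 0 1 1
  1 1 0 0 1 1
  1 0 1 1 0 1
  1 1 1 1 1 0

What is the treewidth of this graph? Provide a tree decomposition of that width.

Treewidth 3.
Bags: B1 = {a, d, e, f}  B2 = {a, b, d, f}  B3 = {a, c, e, f}
Tree: B1–B2, B1–B3

The largest bag has 4 vertices, giving width 3; this decomposition certifies tw(G) ≤ 3. Conversely, {a, d, e, f} is a clique of size 4, and the vertices of any clique must share a bag in every tree decomposition; so some bag has ≥ 4 vertices and tw(G) ≥ 3. Hence tw(G) = 3 exactly.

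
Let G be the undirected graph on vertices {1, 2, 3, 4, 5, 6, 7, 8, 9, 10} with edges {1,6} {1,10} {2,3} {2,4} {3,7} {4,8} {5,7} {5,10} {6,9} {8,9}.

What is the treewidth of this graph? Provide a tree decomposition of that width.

Treewidth 2.
Bags: B1 = {3, 5, 7}  B2 = {3, 5, 10}  B3 = {1, 3, 10}  B4 = {1, 3, 6}  B5 = {3, 6, 9}  B6 = {3, 8, 9}  B7 = {3, 4, 8}  B8 = {2, 3, 4}
Tree: B1–B2, B2–B3, B3–B4, B4–B5, B5–B6, B6–B7, B7–B8

The largest bag has 3 vertices, giving width 2; this decomposition certifies tw(G) ≤ 2. For the lower bound, G contains the cycle 3–7–5–10–1–6–9–8–4–2–3, so G is not a forest; only forests have treewidth ≤ 1, hence tw(G) ≥ 2. Therefore the treewidth is 2.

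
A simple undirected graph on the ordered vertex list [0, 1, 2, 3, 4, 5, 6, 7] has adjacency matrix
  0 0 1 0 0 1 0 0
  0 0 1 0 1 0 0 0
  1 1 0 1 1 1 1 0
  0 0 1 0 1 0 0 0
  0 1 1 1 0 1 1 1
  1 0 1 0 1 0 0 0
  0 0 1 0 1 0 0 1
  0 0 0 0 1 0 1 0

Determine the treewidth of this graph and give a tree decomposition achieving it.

Each bag holds 3 vertices, so the decomposition has width 2, which upper-bounds the treewidth. Conversely, {0, 2, 5} is a clique of size 3, and the vertices of any clique must share a bag in every tree decomposition; so some bag has ≥ 3 vertices and tw(G) ≥ 2. Therefore the treewidth is 2.

Treewidth 2.
One such decomposition:
Bags: B1 = {2, 3, 4}  B2 = {2, 4, 6}  B3 = {4, 6, 7}  B4 = {2, 4, 5}  B5 = {0, 2, 5}  B6 = {1, 2, 4}
Tree: B1–B2, B2–B3, B2–B4, B4–B5, B4–B6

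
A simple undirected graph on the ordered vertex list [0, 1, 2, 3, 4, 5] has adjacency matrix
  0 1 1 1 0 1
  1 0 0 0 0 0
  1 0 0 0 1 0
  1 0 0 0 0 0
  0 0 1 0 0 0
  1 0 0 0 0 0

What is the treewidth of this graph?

1

A width-1 tree decomposition is:
Bags: B1 = {0, 2}  B2 = {0, 1}  B3 = {0, 3}  B4 = {0, 5}  B5 = {2, 4}
Tree: B1–B2, B1–B3, B1–B4, B1–B5
Each bag holds 2 vertices, so the decomposition has width 1, which upper-bounds the treewidth. Any graph with an edge has treewidth ≥ 1, and G has the edge 0–2. Hence tw(G) = 1 exactly.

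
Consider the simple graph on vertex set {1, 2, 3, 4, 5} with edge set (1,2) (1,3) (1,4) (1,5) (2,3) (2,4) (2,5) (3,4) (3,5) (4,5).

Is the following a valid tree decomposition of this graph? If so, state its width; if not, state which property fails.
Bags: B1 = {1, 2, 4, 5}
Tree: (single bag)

A tree decomposition must satisfy three properties: every vertex lies in some bag; for every edge, both endpoints lie together in some bag; and for every vertex, the bags containing it form a connected subtree. Here vertex 3 appears in no bag, so the decomposition is invalid.

No — vertex 3 appears in no bag.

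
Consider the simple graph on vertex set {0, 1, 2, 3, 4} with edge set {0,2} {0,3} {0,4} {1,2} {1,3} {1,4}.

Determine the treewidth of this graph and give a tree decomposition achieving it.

Treewidth 2.
Bags: B1 = {0, 1, 2}  B2 = {0, 1, 3}  B3 = {0, 1, 4}
Tree: B1–B2, B2–B3

The largest bag has 3 vertices, giving width 2; this decomposition certifies tw(G) ≤ 2. For the lower bound, G contains the cycle 1–2–0–3–1, so G is not a forest; only forests have treewidth ≤ 1, hence tw(G) ≥ 2. Combining the bounds, tw(G) = 2.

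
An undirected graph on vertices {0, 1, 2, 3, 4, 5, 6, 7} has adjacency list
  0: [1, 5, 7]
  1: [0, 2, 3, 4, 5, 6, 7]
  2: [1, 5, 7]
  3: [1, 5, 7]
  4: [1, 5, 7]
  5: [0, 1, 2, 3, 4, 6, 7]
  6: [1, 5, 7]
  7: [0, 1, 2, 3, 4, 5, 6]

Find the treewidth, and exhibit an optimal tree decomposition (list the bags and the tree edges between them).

Treewidth 3.
Bags: B1 = {1, 3, 5, 7}  B2 = {1, 5, 6, 7}  B3 = {1, 4, 5, 7}  B4 = {0, 1, 5, 7}  B5 = {1, 2, 5, 7}
Tree: B1–B2, B1–B3, B2–B4, B1–B5

Each bag holds 4 vertices, so the decomposition has width 3, which upper-bounds the treewidth. On the other hand G contains the 4-clique {0, 1, 5, 7}. A clique must lie in a single bag of any decomposition, so no decomposition can have width below 3. The upper and lower bounds meet at 3, so that is the treewidth.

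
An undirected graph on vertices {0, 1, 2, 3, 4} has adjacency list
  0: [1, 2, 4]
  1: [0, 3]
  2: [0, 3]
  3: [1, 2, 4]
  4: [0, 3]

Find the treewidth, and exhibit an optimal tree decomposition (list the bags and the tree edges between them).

Treewidth 2.
One optimal decomposition is:
Bags: B1 = {0, 3, 4}  B2 = {0, 1, 3}  B3 = {0, 2, 3}
Tree: B1–B2, B2–B3

Each bag holds 3 vertices, so the decomposition has width 2, which upper-bounds the treewidth. Since 4–0–1–3–4 is a cycle in G, G is not acyclic. Forests are exactly the graphs of treewidth ≤ 1, so tw(G) ≥ 2. Combining the bounds, tw(G) = 2.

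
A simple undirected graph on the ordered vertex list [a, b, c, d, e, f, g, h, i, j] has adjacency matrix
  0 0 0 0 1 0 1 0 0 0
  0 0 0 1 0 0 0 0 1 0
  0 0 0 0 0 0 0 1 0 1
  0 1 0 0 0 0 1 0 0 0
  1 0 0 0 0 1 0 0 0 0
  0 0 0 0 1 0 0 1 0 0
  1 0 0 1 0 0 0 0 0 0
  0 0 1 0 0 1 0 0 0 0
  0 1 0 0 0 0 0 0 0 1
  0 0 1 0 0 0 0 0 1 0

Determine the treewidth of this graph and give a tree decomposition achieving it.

Treewidth 2.
One optimal decomposition is:
Bags: B1 = {e, f, h}  B2 = {a, e, h}  B3 = {a, g, h}  B4 = {d, g, h}  B5 = {b, d, h}  B6 = {b, h, i}  B7 = {h, i, j}  B8 = {c, h, j}
Tree: B1–B2, B2–B3, B3–B4, B4–B5, B5–B6, B6–B7, B7–B8

The largest bag has 3 vertices, giving width 2; this decomposition certifies tw(G) ≤ 2. The edges h–f–e–a–g–d–b–i–j–c–h form a cycle, so G is not a tree and its treewidth is at least 2. Combining the bounds, tw(G) = 2.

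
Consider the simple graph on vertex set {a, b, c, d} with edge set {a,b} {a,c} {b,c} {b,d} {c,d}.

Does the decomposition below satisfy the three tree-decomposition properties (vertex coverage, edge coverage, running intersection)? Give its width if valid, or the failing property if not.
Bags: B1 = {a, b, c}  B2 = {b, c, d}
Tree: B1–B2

Yes; width 2.

Checking the three conditions: (i) the bags cover all of {a, b, c, d}; (ii) for each edge, some bag contains both endpoints; (iii) the bags containing any fixed vertex form a subtree. All hold, so the decomposition is valid with width 3 − 1 = 2.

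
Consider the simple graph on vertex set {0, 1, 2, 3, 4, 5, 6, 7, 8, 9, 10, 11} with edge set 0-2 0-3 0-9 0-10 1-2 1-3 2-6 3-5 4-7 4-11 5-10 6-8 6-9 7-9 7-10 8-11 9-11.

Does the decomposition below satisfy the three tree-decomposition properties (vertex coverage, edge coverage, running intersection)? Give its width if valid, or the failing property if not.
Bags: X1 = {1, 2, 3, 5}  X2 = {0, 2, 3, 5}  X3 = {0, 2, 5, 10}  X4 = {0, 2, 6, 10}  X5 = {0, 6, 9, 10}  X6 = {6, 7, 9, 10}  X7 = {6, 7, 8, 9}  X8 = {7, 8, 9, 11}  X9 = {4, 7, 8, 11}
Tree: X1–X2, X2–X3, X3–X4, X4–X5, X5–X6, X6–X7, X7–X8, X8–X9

Yes; width 3.

Vertex coverage: the bags together contain {0, 1, 2, 3, 4, 5, 6, 7, 8, 9, 10, 11}, the full vertex set. Edge coverage: each edge of G has both endpoints in at least one bag. Running intersection: for every vertex, the bags containing it form a connected subtree. All three properties hold, so this is a valid tree decomposition of width max|bag| − 1 = 3, and hence tw(G) ≤ 3.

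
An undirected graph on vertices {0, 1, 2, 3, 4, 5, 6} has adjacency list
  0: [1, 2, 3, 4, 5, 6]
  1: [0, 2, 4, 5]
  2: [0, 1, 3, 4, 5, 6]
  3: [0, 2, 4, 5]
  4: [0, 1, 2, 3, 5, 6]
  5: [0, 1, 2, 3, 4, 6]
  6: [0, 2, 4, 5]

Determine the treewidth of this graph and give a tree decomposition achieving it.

Treewidth 4.
Bags: B1 = {0, 1, 2, 4, 5}  B2 = {0, 2, 3, 4, 5}  B3 = {0, 2, 4, 5, 6}
Tree: B1–B2, B1–B3

The largest bag has 5 vertices, giving width 4; this decomposition certifies tw(G) ≤ 4. On the other hand G contains the 5-clique {0, 1, 2, 4, 5}. A clique must lie in a single bag of any decomposition, so no decomposition can have width below 4. Combining the bounds, tw(G) = 4.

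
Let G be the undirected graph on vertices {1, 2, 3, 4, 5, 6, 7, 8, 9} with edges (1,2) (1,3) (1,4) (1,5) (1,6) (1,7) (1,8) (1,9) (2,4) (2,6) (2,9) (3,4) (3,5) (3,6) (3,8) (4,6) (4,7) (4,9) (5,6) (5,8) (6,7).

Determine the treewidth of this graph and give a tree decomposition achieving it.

Every bag has size at most 4, so the width is 4 − 1 = 3 and tw(G) ≤ 3. For the lower bound, the 4 vertices {1, 3, 5, 8} are pairwise adjacent, and any tree decomposition puts a clique entirely inside one bag — forcing width ≥ 3. Therefore the treewidth is 3.

Treewidth 3.
One optimal decomposition is:
Bags: B1 = {1, 3, 4, 6}  B2 = {1, 3, 5, 6}  B3 = {1, 2, 4, 6}  B4 = {1, 3, 5, 8}  B5 = {1, 4, 6, 7}  B6 = {1, 2, 4, 9}
Tree: B1–B2, B1–B3, B2–B4, B1–B5, B3–B6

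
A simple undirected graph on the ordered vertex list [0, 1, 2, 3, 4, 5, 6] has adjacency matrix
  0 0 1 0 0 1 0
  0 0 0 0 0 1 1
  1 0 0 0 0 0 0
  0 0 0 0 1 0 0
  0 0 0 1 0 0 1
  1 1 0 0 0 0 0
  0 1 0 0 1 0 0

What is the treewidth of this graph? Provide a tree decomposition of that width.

The largest bag has 2 vertices, giving width 1; this decomposition certifies tw(G) ≤ 1. G has an edge, so its treewidth is at least 1. Combining the bounds, tw(G) = 1.

Treewidth 1.
One optimal decomposition is:
Bags: B1 = {3, 4}  B2 = {4, 6}  B3 = {1, 6}  B4 = {1, 5}  B5 = {0, 5}  B6 = {0, 2}
Tree: B1–B2, B2–B3, B3–B4, B4–B5, B5–B6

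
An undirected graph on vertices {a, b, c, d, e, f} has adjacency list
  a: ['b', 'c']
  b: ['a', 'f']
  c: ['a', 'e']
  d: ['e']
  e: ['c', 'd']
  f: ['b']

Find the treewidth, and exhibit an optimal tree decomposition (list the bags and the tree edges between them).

Each bag holds 2 vertices, so the decomposition has width 1, which upper-bounds the treewidth. Since G has at least one edge (e.g. d–e), it is not an edgeless graph, so tw(G) ≥ 1. Hence tw(G) = 1 exactly.

Treewidth 1.
One optimal decomposition is:
Bags: B1 = {d, e}  B2 = {c, e}  B3 = {a, c}  B4 = {a, b}  B5 = {b, f}
Tree: B1–B2, B2–B3, B3–B4, B4–B5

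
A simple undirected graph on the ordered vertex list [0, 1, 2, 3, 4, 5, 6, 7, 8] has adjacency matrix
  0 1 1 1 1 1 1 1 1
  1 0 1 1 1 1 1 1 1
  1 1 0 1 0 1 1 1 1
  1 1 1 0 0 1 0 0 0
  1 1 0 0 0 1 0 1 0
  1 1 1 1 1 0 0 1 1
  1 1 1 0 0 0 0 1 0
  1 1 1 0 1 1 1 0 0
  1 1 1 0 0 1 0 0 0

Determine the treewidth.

A width-4 tree decomposition is:
Bags: B1 = {0, 1, 2, 6, 7}  B2 = {0, 1, 2, 5, 7}  B3 = {0, 1, 2, 5, 8}  B4 = {0, 1, 2, 3, 5}  B5 = {0, 1, 4, 5, 7}
Tree: B1–B2, B2–B3, B2–B4, B2–B5
The largest bag has 5 vertices, giving width 4; this decomposition certifies tw(G) ≤ 4. Conversely, {0, 1, 2, 5, 8} is a clique of size 5, and the vertices of any clique must share a bag in every tree decomposition; so some bag has ≥ 5 vertices and tw(G) ≥ 4. Therefore the treewidth is 4.

4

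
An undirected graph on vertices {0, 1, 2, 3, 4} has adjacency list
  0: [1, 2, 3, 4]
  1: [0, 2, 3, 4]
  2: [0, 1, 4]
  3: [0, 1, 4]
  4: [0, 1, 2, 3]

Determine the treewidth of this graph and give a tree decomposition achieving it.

The largest bag has 4 vertices, giving width 3; this decomposition certifies tw(G) ≤ 3. For the lower bound, the 4 vertices {0, 1, 2, 4} are pairwise adjacent, and any tree decomposition puts a clique entirely inside one bag — forcing width ≥ 3. Hence tw(G) = 3 exactly.

Treewidth 3.
Bags: B1 = {0, 1, 2, 4}  B2 = {0, 1, 3, 4}
Tree: B1–B2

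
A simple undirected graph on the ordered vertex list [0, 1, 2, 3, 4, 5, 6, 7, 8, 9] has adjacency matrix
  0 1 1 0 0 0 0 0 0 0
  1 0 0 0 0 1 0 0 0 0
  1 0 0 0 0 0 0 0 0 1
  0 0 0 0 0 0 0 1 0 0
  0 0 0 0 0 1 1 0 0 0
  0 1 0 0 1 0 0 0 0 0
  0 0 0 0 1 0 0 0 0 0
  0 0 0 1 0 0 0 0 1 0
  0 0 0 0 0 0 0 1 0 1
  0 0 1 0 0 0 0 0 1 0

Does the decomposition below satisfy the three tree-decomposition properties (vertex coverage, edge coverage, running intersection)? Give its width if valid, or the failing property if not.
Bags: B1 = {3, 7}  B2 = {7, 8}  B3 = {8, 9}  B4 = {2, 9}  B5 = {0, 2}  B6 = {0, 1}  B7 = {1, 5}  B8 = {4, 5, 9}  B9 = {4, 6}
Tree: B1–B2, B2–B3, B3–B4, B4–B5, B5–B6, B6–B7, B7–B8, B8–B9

No — bags containing vertex 9 are not connected in the tree.

A tree decomposition must satisfy three properties: every vertex lies in some bag; for every edge, both endpoints lie together in some bag; and for every vertex, the bags containing it form a connected subtree. Here bags containing vertex 9 are not connected in the tree, so the decomposition is invalid.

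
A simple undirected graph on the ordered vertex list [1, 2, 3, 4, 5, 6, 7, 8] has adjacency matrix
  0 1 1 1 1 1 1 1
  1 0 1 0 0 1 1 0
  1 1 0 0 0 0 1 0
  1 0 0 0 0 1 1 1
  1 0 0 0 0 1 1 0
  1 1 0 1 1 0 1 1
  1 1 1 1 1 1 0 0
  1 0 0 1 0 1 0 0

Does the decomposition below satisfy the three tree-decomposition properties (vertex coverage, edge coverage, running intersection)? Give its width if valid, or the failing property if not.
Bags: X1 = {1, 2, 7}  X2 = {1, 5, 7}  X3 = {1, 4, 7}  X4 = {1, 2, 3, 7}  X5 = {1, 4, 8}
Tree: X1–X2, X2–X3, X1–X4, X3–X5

No — vertex 6 appears in no bag.

A tree decomposition must satisfy three properties: every vertex lies in some bag; for every edge, both endpoints lie together in some bag; and for every vertex, the bags containing it form a connected subtree. Here vertex 6 appears in no bag, so the decomposition is invalid.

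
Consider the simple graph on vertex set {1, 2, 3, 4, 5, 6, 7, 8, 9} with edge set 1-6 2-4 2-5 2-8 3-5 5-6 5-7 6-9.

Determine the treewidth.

A width-1 tree decomposition is:
Bags: B1 = {5, 6}  B2 = {5, 7}  B3 = {2, 5}  B4 = {2, 4}  B5 = {2, 8}  B6 = {1, 6}  B7 = {6, 9}  B8 = {3, 5}
Tree: B1–B2, B1–B3, B3–B4, B4–B5, B1–B6, B1–B7, B2–B8
The largest bag has 2 vertices, giving width 1; this decomposition certifies tw(G) ≤ 1. G has an edge, so its treewidth is at least 1. Therefore the treewidth is 1.

1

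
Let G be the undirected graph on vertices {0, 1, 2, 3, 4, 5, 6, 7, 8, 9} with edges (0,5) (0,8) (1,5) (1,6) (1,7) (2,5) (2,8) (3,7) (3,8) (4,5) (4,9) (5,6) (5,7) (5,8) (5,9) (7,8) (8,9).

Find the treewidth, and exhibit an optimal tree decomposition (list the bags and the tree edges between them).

The largest bag has 3 vertices, giving width 2; this decomposition certifies tw(G) ≤ 2. Conversely, {3, 7, 8} is a clique of size 3, and the vertices of any clique must share a bag in every tree decomposition; so some bag has ≥ 3 vertices and tw(G) ≥ 2. Hence tw(G) = 2 exactly.

Treewidth 2.
Bags: B1 = {0, 5, 8}  B2 = {5, 7, 8}  B3 = {5, 8, 9}  B4 = {2, 5, 8}  B5 = {1, 5, 7}  B6 = {4, 5, 9}  B7 = {1, 5, 6}  B8 = {3, 7, 8}
Tree: B1–B2, B2–B3, B3–B4, B2–B5, B3–B6, B5–B7, B2–B8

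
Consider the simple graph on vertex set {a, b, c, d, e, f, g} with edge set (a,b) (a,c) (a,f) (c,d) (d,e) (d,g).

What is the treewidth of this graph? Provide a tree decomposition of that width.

Every bag has size at most 2, so the width is 2 − 1 = 1 and tw(G) ≤ 1. G has an edge, so its treewidth is at least 1. Hence tw(G) = 1 exactly.

Treewidth 1.
One such decomposition:
Bags: B1 = {a, c}  B2 = {c, d}  B3 = {d, e}  B4 = {a, f}  B5 = {d, g}  B6 = {a, b}
Tree: B1–B2, B2–B3, B1–B4, B3–B5, B4–B6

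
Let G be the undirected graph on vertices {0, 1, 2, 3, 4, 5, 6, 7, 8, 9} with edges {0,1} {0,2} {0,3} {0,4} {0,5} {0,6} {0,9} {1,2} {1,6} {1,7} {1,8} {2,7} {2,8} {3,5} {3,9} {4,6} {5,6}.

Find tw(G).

A width-2 tree decomposition is:
Bags: B1 = {0, 1, 2}  B2 = {0, 1, 6}  B3 = {1, 2, 8}  B4 = {0, 5, 6}  B5 = {0, 3, 5}  B6 = {0, 4, 6}  B7 = {1, 2, 7}  B8 = {0, 3, 9}
Tree: B1–B2, B1–B3, B2–B4, B4–B5, B2–B6, B1–B7, B5–B8
Each bag holds 3 vertices, so the decomposition has width 2, which upper-bounds the treewidth. Conversely, {0, 3, 9} is a clique of size 3, and the vertices of any clique must share a bag in every tree decomposition; so some bag has ≥ 3 vertices and tw(G) ≥ 2. Hence tw(G) = 2 exactly.

2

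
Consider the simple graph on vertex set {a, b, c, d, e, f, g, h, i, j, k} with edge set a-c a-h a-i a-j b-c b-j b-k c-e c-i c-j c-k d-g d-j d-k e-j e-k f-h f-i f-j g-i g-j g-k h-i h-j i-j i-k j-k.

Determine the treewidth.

A width-3 tree decomposition is:
Bags: B1 = {a, c, i, j}  B2 = {c, i, j, k}  B3 = {g, i, j, k}  B4 = {d, g, j, k}  B5 = {a, h, i, j}  B6 = {f, h, i, j}  B7 = {b, c, j, k}  B8 = {c, e, j, k}
Tree: B1–B2, B2–B3, B3–B4, B1–B5, B5–B6, B2–B7, B7–B8
The largest bag has 4 vertices, giving width 3; this decomposition certifies tw(G) ≤ 3. On the other hand G contains the 4-clique {a, h, i, j}. A clique must lie in a single bag of any decomposition, so no decomposition can have width below 3. The upper and lower bounds meet at 3, so that is the treewidth.

3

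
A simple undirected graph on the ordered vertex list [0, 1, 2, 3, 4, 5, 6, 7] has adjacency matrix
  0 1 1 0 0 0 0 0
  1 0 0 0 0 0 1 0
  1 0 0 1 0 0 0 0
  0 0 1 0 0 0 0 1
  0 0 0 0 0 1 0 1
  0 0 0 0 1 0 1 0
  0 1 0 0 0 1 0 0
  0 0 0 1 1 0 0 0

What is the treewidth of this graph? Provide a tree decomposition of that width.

The largest bag has 3 vertices, giving width 2; this decomposition certifies tw(G) ≤ 2. For the lower bound, G contains the cycle 5–4–7–3–2–0–1–6–5, so G is not a forest; only forests have treewidth ≤ 1, hence tw(G) ≥ 2. Combining the bounds, tw(G) = 2.

Treewidth 2.
Bags: B1 = {4, 5, 7}  B2 = {3, 5, 7}  B3 = {2, 3, 5}  B4 = {0, 2, 5}  B5 = {0, 1, 5}  B6 = {1, 5, 6}
Tree: B1–B2, B2–B3, B3–B4, B4–B5, B5–B6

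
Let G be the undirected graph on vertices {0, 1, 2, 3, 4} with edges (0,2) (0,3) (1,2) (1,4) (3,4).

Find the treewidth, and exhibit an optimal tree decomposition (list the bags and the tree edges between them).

The largest bag has 3 vertices, giving width 2; this decomposition certifies tw(G) ≤ 2. For the lower bound, G contains the cycle 4–3–0–2–1–4, so G is not a forest; only forests have treewidth ≤ 1, hence tw(G) ≥ 2. Hence tw(G) = 2 exactly.

Treewidth 2.
Bags: B1 = {0, 3, 4}  B2 = {0, 2, 4}  B3 = {1, 2, 4}
Tree: B1–B2, B2–B3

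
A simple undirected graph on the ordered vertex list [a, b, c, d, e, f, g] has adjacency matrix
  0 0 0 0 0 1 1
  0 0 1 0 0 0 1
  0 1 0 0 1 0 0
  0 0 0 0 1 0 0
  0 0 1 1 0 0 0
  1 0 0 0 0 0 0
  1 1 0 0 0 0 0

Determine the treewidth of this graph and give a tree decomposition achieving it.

Each bag holds 2 vertices, so the decomposition has width 1, which upper-bounds the treewidth. Any graph with an edge has treewidth ≥ 1, and G has the edge d–e. The upper and lower bounds meet at 1, so that is the treewidth.

Treewidth 1.
One such decomposition:
Bags: B1 = {d, e}  B2 = {c, e}  B3 = {b, c}  B4 = {b, g}  B5 = {a, g}  B6 = {a, f}
Tree: B1–B2, B2–B3, B3–B4, B4–B5, B5–B6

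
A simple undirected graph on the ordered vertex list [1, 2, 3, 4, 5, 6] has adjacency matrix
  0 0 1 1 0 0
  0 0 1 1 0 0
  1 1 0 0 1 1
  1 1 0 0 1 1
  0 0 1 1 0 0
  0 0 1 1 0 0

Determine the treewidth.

A width-2 tree decomposition is:
Bags: B1 = {3, 4, 5}  B2 = {1, 3, 4}  B3 = {3, 4, 6}  B4 = {2, 3, 4}
Tree: B1–B2, B2–B3, B3–B4
The largest bag has 3 vertices, giving width 2; this decomposition certifies tw(G) ≤ 2. Since 5–3–1–4–5 is a cycle in G, G is not acyclic. Forests are exactly the graphs of treewidth ≤ 1, so tw(G) ≥ 2. The upper and lower bounds meet at 2, so that is the treewidth.

2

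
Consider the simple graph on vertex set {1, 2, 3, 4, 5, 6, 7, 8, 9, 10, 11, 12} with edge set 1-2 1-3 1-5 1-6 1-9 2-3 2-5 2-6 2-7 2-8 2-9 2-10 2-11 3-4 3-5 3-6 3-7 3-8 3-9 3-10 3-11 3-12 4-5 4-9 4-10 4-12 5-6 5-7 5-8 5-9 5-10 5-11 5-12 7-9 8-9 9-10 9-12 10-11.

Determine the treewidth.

4

A width-4 tree decomposition is:
Bags: B1 = {2, 3, 5, 8, 9}  B2 = {2, 3, 5, 9, 10}  B3 = {1, 2, 3, 5, 9}  B4 = {2, 3, 5, 10, 11}  B5 = {3, 4, 5, 9, 10}  B6 = {3, 4, 5, 9, 12}  B7 = {1, 2, 3, 5, 6}  B8 = {2, 3, 5, 7, 9}
Tree: B1–B2, B2–B3, B2–B4, B2–B5, B5–B6, B3–B7, B2–B8
The largest bag has 5 vertices, giving width 4; this decomposition certifies tw(G) ≤ 4. On the other hand G contains the 5-clique {2, 3, 5, 8, 9}. A clique must lie in a single bag of any decomposition, so no decomposition can have width below 4. Hence tw(G) = 4 exactly.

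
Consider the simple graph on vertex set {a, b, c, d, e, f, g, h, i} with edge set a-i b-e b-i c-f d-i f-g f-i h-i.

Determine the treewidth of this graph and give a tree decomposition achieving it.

Treewidth 1.
Bags: B1 = {d, i}  B2 = {h, i}  B3 = {f, i}  B4 = {f, g}  B5 = {b, i}  B6 = {c, f}  B7 = {b, e}  B8 = {a, i}
Tree: B1–B2, B1–B3, B3–B4, B3–B5, B4–B6, B5–B7, B1–B8

Every bag has size at most 2, so the width is 2 − 1 = 1 and tw(G) ≤ 1. G has an edge, so its treewidth is at least 1. Therefore the treewidth is 1.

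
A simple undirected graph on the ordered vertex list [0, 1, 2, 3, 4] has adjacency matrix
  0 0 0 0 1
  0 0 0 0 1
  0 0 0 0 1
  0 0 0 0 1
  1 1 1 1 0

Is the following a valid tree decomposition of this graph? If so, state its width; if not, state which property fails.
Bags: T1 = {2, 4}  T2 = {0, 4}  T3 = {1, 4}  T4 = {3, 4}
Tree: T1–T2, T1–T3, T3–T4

Checking the three conditions: (i) the bags cover all of {0, 1, 2, 3, 4}; (ii) for each edge, some bag contains both endpoints; (iii) the bags containing any fixed vertex form a subtree. All hold, so the decomposition is valid with width 2 − 1 = 1.

Yes; width 1.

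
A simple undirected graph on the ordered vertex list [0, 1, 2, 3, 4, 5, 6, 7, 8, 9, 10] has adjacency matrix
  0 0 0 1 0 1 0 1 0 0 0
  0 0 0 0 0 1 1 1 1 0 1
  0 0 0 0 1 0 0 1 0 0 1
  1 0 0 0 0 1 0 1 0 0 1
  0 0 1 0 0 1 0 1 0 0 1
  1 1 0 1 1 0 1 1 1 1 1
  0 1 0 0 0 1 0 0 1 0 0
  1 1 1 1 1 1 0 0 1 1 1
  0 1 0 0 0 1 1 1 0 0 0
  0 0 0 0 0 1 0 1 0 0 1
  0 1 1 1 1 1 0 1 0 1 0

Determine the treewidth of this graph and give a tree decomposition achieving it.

Each bag holds 4 vertices, so the decomposition has width 3, which upper-bounds the treewidth. Conversely, {2, 4, 7, 10} is a clique of size 4, and the vertices of any clique must share a bag in every tree decomposition; so some bag has ≥ 4 vertices and tw(G) ≥ 3. Hence tw(G) = 3 exactly.

Treewidth 3.
One such decomposition:
Bags: B1 = {1, 5, 7, 10}  B2 = {1, 5, 7, 8}  B3 = {5, 7, 9, 10}  B4 = {3, 5, 7, 10}  B5 = {0, 3, 5, 7}  B6 = {4, 5, 7, 10}  B7 = {1, 5, 6, 8}  B8 = {2, 4, 7, 10}
Tree: B1–B2, B1–B3, B1–B4, B4–B5, B3–B6, B2–B7, B6–B8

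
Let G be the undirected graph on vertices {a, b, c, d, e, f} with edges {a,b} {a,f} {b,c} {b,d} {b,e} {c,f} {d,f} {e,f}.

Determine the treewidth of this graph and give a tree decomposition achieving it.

Every bag has size at most 3, so the width is 3 − 1 = 2 and tw(G) ≤ 2. For the lower bound, G contains the cycle f–d–b–a–f, so G is not a forest; only forests have treewidth ≤ 1, hence tw(G) ≥ 2. Hence tw(G) = 2 exactly.

Treewidth 2.
Bags: B1 = {b, d, f}  B2 = {a, b, f}  B3 = {b, e, f}  B4 = {b, c, f}
Tree: B1–B2, B2–B3, B3–B4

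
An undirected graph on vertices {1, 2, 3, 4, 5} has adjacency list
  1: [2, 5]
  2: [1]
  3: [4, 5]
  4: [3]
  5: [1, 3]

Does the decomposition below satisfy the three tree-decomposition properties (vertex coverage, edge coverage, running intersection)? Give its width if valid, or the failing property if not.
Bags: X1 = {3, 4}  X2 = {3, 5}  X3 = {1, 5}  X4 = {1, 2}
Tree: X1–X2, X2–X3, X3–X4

Yes; width 1.

Every vertex of G appears in some bag (union = {1, 2, 3, 4, 5}); every edge is covered by a bag; and for each vertex v the set of bags containing v is connected in the bag tree. The decomposition is therefore valid. The largest bag has 2 vertices, so the width is 1.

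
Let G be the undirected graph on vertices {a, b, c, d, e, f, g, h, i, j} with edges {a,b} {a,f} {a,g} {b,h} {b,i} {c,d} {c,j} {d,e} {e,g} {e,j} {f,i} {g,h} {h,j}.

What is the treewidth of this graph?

2

A width-2 tree decomposition is:
Bags: B1 = {a, f, i}  B2 = {a, b, i}  B3 = {a, b, g}  B4 = {b, g, h}  B5 = {e, g, h}  B6 = {e, h, j}  B7 = {d, e, j}  B8 = {c, d, j}
Tree: B1–B2, B2–B3, B3–B4, B4–B5, B5–B6, B6–B7, B7–B8
The largest bag has 3 vertices, giving width 2; this decomposition certifies tw(G) ≤ 2. The edges f–i–b–a–f form a cycle, so G is not a tree and its treewidth is at least 2. Combining the bounds, tw(G) = 2.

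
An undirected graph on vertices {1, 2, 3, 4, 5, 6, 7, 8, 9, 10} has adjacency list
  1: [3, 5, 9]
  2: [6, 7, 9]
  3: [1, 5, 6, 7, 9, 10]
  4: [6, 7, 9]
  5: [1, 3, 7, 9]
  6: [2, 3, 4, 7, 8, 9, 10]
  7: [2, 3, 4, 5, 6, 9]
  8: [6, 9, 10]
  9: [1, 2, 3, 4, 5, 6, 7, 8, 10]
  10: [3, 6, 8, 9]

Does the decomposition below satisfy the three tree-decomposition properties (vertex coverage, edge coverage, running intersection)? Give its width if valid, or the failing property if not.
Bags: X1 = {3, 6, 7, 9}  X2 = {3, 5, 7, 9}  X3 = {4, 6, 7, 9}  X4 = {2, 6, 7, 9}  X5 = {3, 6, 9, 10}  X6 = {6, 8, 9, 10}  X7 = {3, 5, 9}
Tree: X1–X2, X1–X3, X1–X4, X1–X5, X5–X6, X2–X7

A tree decomposition must satisfy three properties: every vertex lies in some bag; for every edge, both endpoints lie together in some bag; and for every vertex, the bags containing it form a connected subtree. Here vertex 1 appears in no bag, so the decomposition is invalid.

No — vertex 1 appears in no bag.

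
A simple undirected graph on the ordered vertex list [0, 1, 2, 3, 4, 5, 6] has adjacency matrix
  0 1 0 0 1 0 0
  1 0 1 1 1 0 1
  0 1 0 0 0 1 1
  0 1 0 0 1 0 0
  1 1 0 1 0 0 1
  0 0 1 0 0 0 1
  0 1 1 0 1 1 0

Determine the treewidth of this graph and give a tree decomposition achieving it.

Every bag has size at most 3, so the width is 3 − 1 = 2 and tw(G) ≤ 2. On the other hand G contains the 3-clique {1, 2, 6}. A clique must lie in a single bag of any decomposition, so no decomposition can have width below 2. The upper and lower bounds meet at 2, so that is the treewidth.

Treewidth 2.
One optimal decomposition is:
Bags: B1 = {0, 1, 4}  B2 = {1, 4, 6}  B3 = {1, 2, 6}  B4 = {2, 5, 6}  B5 = {1, 3, 4}
Tree: B1–B2, B2–B3, B3–B4, B1–B5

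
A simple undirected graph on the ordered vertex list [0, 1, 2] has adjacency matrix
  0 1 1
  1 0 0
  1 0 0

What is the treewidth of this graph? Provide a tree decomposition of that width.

Treewidth 1.
One optimal decomposition is:
Bags: B1 = {0, 2}  B2 = {0, 1}
Tree: B1–B2

Every bag has size at most 2, so the width is 2 − 1 = 1 and tw(G) ≤ 1. Any graph with an edge has treewidth ≥ 1, and G has the edge 2–0. Combining the bounds, tw(G) = 1.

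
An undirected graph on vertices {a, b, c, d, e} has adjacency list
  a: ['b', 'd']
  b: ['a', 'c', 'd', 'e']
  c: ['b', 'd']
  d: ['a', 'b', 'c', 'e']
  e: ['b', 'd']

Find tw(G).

2

A width-2 tree decomposition is:
Bags: B1 = {b, d, e}  B2 = {b, c, d}  B3 = {a, b, d}
Tree: B1–B2, B1–B3
The largest bag has 3 vertices, giving width 2; this decomposition certifies tw(G) ≤ 2. On the other hand G contains the 3-clique {b, d, e}. A clique must lie in a single bag of any decomposition, so no decomposition can have width below 2. Hence tw(G) = 2 exactly.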